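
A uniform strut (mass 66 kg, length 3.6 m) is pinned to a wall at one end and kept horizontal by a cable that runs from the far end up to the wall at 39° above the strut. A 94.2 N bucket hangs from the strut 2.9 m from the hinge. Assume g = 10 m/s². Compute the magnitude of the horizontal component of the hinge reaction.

H_x ≈ 501 N

Take torques about the hinge: T sin 39° · 3.6 = 66×10×1.8 + 94.2×2.9 = 1461.2 N·m.
So T = 1461.2 / (0.6293 × 3.6) = 644.96 N.
ΣF_x = 0: H_x = T cos 39° = 501.22 N.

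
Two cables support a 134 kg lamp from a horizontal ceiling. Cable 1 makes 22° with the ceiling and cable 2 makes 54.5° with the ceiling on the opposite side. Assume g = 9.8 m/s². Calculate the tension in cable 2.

T_2 ≈ 1250 N

Weight W = 134 × 9.8 = 1313 N acts straight down.
Horizontal: T_1 cos 22° = T_2 cos 54.5°  →  T_1 = 0.6263 T_2.
Vertical: T_1 sin 22° + T_2 sin 54.5° = 1313.
Substituting the horizontal relation into the vertical equation gives 1.049 T_2 = 1313, so T_2 = 1252 N.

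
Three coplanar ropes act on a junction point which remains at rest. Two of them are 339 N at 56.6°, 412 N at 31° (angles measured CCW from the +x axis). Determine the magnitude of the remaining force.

F ≈ 733 N

Sum the known components: ΣF_x = 539.8 N, ΣF_y = 495.2 N.
For equilibrium the remaining force must supply (−ΣF_x, −ΣF_y) = (-539.8, -495.2) N.
Magnitude = √((-539.8)² + (-495.2)²) = 732.5 N; direction = atan2(-495.2, -539.8) = 222.5°.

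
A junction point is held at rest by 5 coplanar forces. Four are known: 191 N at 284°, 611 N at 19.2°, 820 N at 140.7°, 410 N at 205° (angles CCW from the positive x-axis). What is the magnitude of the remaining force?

F ≈ 527 N

Sum the known components: ΣF_x = -382.9 N, ΣF_y = 361.7 N.
For equilibrium the remaining force must supply (−ΣF_x, −ΣF_y) = (382.9, -361.7) N.
Magnitude = √((382.9)² + (-361.7)²) = 526.7 N; direction = atan2(-361.7, 382.9) = 316.6°.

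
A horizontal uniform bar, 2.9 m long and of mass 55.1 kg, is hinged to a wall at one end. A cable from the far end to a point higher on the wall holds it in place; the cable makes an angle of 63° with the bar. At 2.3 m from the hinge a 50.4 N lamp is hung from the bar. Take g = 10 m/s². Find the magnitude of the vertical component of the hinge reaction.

|H_y| ≈ 286 N

Take torques about the hinge: T sin 63° · 2.9 = 55.1×10×1.45 + 50.4×2.3 = 914.87 N·m.
So T = 914.87 / (0.8910 × 2.9) = 354.06 N.
ΣF_y = 0: H_y = (55.1×10 + 50.4) − T sin 63° = 601.4 − 315.47 = 285.93 N.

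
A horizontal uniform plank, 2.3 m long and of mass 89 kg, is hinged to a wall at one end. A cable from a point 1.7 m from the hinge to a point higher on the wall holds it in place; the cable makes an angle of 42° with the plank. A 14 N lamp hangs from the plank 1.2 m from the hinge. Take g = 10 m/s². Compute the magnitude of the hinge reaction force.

|H| ≈ 740 N

Take torques about the hinge: T sin 42° · 1.7 = 89×10×1.15 + 14×1.2 = 1040.3 N·m.
So T = 1040.3 / (0.6691 × 1.7) = 914.53 N.
ΣF_x = 0: H_x = T cos 42° = 679.63 N.
ΣF_y = 0: H_y = (89×10 + 14) − T sin 42° = 904 − 611.94 = 292.06 N.
|H| = √(H_x² + H_y²) = √((679.63)² + (292.06)²) = 739.73 N.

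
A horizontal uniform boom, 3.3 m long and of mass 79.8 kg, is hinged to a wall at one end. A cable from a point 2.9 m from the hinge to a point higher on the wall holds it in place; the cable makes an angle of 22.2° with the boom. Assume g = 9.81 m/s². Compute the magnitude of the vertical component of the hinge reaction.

Take torques about the hinge: T sin 22.2° · 2.9 = 79.8×9.81×1.65 = 1291.7 N·m.
So T = 1291.7 / (0.3778 × 2.9) = 1178.8 N.
ΣF_y = 0: H_y = (79.8×9.81) − T sin 22.2° = 782.84 − 445.41 = 337.43 N.

|H_y| ≈ 337 N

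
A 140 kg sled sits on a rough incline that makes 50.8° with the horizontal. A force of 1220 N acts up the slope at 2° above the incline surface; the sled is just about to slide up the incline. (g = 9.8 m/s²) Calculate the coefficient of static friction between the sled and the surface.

μ ≈ 0.189

On the verge of sliding up the incline, friction is at its maximum μN and acts down the slope.
Perpendicular to incline: N = W cos 50.8° − P sin 2° = 867.1 − 42.58 = 824.6 N.
Along incline: P cos 2° − μN = W sin 50.8° → μ = −(W sin 50.8° − P cos 2°) / N = 0.1892.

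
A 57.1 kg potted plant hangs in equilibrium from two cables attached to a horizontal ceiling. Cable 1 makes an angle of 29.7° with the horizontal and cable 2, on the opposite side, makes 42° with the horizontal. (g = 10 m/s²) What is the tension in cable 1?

T_1 ≈ 447 N

Weight W = 57.1 × 10 = 571 N acts straight down.
Horizontal: T_1 cos 29.7° = T_2 cos 42°  →  T_2 = 1.169 T_1.
Vertical: T_1 sin 29.7° + T_2 sin 42° = 571.
Substituting the horizontal relation into the vertical equation gives 1.278 T_1 = 571, so T_1 = 446.9 N.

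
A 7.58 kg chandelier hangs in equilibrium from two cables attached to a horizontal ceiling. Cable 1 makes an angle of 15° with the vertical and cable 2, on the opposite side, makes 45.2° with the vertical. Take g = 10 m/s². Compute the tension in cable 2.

T_2 ≈ 22.6 N

Angles from the horizontal: cable 1 is 90° − 15° = 75°, cable 2 is 90° − 45.2° = 44.8°.
Weight W = 7.58 × 10 = 75.8 N acts straight down.
Horizontal: T_1 cos 75° = T_2 cos 44.8°  →  T_1 = 2.742 T_2.
Vertical: T_1 sin 75° + T_2 sin 44.8° = 75.8.
Substituting the horizontal relation into the vertical equation gives 3.353 T_2 = 75.8, so T_2 = 22.61 N.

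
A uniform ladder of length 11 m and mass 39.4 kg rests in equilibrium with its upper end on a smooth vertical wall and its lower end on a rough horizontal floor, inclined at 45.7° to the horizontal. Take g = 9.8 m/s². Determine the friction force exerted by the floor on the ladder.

Torques about the foot: N_wall · 11 sin 45.7° = 39.4×9.8×5.5 cos 45.7° → N_wall = 188.4 N.
ΣF_x = 0: f_floor = N_wall = 188.4 N.

f ≈ 188 N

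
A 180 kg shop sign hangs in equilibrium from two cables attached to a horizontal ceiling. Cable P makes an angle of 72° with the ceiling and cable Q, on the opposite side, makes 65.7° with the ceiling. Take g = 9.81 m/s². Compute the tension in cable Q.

Weight W = 180 × 9.81 = 1766 N acts straight down.
Horizontal: T_P cos 72° = T_Q cos 65.7°  →  T_P = 1.332 T_Q.
Vertical: T_P sin 72° + T_Q sin 65.7° = 1766.
Substituting the horizontal relation into the vertical equation gives 2.178 T_Q = 1766, so T_Q = 810.8 N.

T_Q ≈ 811 N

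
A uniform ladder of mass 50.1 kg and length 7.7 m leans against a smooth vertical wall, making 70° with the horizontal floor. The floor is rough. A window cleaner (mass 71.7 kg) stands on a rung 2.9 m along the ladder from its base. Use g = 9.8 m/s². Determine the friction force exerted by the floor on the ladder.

Torques about the foot: N_wall · 7.7 sin 70° = 50.1×9.8×3.85 cos 70° + 71.7×9.8×2.9 cos 70° → N_wall = 185.67 N.
ΣF_x = 0: f_floor = N_wall = 185.67 N.

f ≈ 186 N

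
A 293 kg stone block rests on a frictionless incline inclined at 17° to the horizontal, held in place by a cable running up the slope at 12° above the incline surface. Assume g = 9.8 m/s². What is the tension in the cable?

T ≈ 858 N

Take axes along and perpendicular to the incline. Weight components: W sin 17° = 839.5 N down-slope, W cos 17° = 2746 N into the surface.
Along incline: T cos 12° = W sin 17° → T = 858.3 N.
Perpendicular: N = W cos 17° − T sin 12° = 2567 N.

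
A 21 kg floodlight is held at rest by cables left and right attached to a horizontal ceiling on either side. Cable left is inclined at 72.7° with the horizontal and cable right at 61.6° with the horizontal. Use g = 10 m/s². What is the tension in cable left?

T_left ≈ 140 N

Weight W = 21 × 10 = 210 N acts straight down.
Horizontal: T_left cos 72.7° = T_right cos 61.6°  →  T_right = 0.6252 T_left.
Vertical: T_left sin 72.7° + T_right sin 61.6° = 210.
Substituting the horizontal relation into the vertical equation gives 1.505 T_left = 210, so T_left = 139.6 N.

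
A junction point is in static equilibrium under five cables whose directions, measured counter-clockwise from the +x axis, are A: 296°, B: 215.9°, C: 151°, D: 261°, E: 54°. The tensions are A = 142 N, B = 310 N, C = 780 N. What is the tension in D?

Resolve: ΣF_x = 142 cos 296° + 310 cos 215.9° + 780 cos 151° + T_D cos 261° + T_E cos 54° = 0.
        ΣF_y = 142 sin 296° + 310 sin 215.9° + 780 sin 151° + T_D sin 261° + T_E sin 54° = 0.
The known terms sum to (-871.1, 68.75) N, so -0.1564 T_D + 0.5878 T_E = 871.1 and -0.9877 T_D + 0.8090 T_E = -68.75.
Solving simultaneously: T_D = 1641 N, T_E = 1919 N.

T_D ≈ 1640 N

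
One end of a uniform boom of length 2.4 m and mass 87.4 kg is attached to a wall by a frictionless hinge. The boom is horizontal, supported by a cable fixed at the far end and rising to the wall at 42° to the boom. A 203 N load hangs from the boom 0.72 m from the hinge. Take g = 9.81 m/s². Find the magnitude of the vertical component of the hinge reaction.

|H_y| ≈ 571 N

Take torques about the hinge: T sin 42° · 2.4 = 87.4×9.81×1.2 + 203×0.72 = 1175 N·m.
So T = 1175 / (0.6691 × 2.4) = 731.69 N.
ΣF_y = 0: H_y = (87.4×9.81 + 203) − T sin 42° = 1060.4 − 489.6 = 570.8 N.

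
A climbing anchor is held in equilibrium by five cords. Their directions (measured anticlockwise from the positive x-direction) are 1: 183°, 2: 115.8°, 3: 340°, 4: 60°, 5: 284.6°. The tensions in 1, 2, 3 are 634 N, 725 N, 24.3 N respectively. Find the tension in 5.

Resolve: ΣF_x = 634 cos 183° + 725 cos 115.8° + 24.3 cos 340° + T_4 cos 60° + T_5 cos 284.6° = 0.
        ΣF_y = 634 sin 183° + 725 sin 115.8° + 24.3 sin 340° + T_4 sin 60° + T_5 sin 284.6° = 0.
The known terms sum to (-925.8, 611.2) N, so 0.5000 T_4 + 0.2521 T_5 = 925.8 and 0.8660 T_4 − 0.9677 T_5 = -611.2.
Solving simultaneously: T_4 = 1057 N, T_5 = 1577 N.

T_5 ≈ 1580 N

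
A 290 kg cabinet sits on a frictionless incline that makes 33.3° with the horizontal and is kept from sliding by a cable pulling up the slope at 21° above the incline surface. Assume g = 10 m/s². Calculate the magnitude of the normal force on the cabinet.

N ≈ 1810 N

Take axes along and perpendicular to the incline. Weight components: W sin 33.3° = 1592 N down-slope, W cos 33.3° = 2424 N into the surface.
Along incline: T cos 21° = W sin 33.3° → T = 1705 N.
Perpendicular: N = W cos 33.3° − T sin 21° = 1813 N.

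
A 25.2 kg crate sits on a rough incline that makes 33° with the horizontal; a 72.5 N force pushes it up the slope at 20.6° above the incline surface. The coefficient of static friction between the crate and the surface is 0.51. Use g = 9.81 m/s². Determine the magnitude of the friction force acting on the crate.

f ≈ 66.8 N

Axes along / perpendicular to the incline. W sin 33° = 134.6 N down-slope; W cos 33° = 207.3 N into the surface.
Perpendicular: N = W cos 33° − P sin 20.6° = 207.3 − 25.51 = 181.8 N.
Along incline: P cos 20.6° + f = W sin 33° (friction acts up-slope) → f = 134.6 − 67.86 = 66.78 N.
|f| = 66.78 N ≤ μN = 92.73 N, so the crate is indeed static.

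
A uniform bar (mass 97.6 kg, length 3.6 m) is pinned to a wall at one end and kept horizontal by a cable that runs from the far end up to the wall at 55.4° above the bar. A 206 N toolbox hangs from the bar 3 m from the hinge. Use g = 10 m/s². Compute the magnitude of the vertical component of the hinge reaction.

Take torques about the hinge: T sin 55.4° · 3.6 = 97.6×10×1.8 + 206×3 = 2374.8 N·m.
So T = 2374.8 / (0.8231 × 3.6) = 801.41 N.
ΣF_y = 0: H_y = (97.6×10 + 206) − T sin 55.4° = 1182 − 659.67 = 522.33 N.

|H_y| ≈ 522 N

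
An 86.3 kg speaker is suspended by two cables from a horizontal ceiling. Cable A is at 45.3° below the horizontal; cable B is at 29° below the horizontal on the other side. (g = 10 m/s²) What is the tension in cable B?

Weight W = 86.3 × 10 = 863 N acts straight down.
Horizontal: T_A cos 45.3° = T_B cos 29°  →  T_A = 1.243 T_B.
Vertical: T_A sin 45.3° + T_B sin 29° = 863.
Substituting the horizontal relation into the vertical equation gives 1.369 T_B = 863, so T_B = 630.6 N.

T_B ≈ 631 N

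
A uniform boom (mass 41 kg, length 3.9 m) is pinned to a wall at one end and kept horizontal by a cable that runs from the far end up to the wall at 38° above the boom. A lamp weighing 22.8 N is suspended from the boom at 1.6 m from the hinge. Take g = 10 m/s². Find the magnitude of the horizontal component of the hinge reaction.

Take torques about the hinge: T sin 38° · 3.9 = 41×10×1.95 + 22.8×1.6 = 835.98 N·m.
So T = 835.98 / (0.6157 × 3.9) = 348.17 N.
ΣF_x = 0: H_x = T cos 38° = 274.36 N.

H_x ≈ 274 N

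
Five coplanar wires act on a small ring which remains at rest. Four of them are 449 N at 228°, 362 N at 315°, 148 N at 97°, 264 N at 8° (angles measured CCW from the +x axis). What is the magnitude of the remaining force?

Sum the known components: ΣF_x = 198.9 N, ΣF_y = -406 N.
For equilibrium the remaining force must supply (−ΣF_x, −ΣF_y) = (-198.9, 406) N.
Magnitude = √((-198.9)² + (406)²) = 452.1 N; direction = atan2(406, -198.9) = 116.1°.

F ≈ 452 N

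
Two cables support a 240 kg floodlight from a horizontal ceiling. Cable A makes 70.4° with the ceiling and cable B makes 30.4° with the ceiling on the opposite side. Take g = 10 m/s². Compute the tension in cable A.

Weight W = 240 × 10 = 2400 N acts straight down.
Horizontal: T_A cos 70.4° = T_B cos 30.4°  →  T_B = 0.3889 T_A.
Vertical: T_A sin 70.4° + T_B sin 30.4° = 2400.
Substituting the horizontal relation into the vertical equation gives 1.139 T_A = 2400, so T_A = 2107 N.

T_A ≈ 2110 N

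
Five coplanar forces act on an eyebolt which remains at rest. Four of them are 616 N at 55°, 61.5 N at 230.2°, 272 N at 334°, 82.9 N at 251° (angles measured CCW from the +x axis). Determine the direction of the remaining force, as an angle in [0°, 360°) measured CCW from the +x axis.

θ ≈ 206°

Sum the known components: ΣF_x = 531.4 N, ΣF_y = 259.7 N.
For equilibrium the remaining force must supply (−ΣF_x, −ΣF_y) = (-531.4, -259.7) N.
Magnitude = √((-531.4)² + (-259.7)²) = 591.5 N; direction = atan2(-259.7, -531.4) = 206.0°.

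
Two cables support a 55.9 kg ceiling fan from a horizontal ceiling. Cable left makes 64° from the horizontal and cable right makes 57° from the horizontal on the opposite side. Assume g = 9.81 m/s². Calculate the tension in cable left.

Weight W = 55.9 × 9.81 = 548.4 N acts straight down.
Horizontal: T_left cos 64° = T_right cos 57°  →  T_right = 0.8049 T_left.
Vertical: T_left sin 64° + T_right sin 57° = 548.4.
Substituting the horizontal relation into the vertical equation gives 1.574 T_left = 548.4, so T_left = 348.4 N.

T_left ≈ 348 N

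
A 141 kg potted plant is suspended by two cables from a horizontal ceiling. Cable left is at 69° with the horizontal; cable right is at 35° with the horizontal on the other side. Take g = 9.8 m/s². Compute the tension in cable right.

T_right ≈ 510 N

Weight W = 141 × 9.8 = 1382 N acts straight down.
Horizontal: T_left cos 69° = T_right cos 35°  →  T_left = 2.286 T_right.
Vertical: T_left sin 69° + T_right sin 35° = 1382.
Substituting the horizontal relation into the vertical equation gives 2.708 T_right = 1382, so T_right = 510.4 N.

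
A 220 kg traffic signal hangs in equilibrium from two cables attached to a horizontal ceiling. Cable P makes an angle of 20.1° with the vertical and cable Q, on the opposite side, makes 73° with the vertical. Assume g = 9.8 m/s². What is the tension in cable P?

Angles from the horizontal: cable P is 90° − 20.1° = 69.9°, cable Q is 90° − 73° = 17°.
Weight W = 220 × 9.8 = 2156 N acts straight down.
Horizontal: T_P cos 69.9° = T_Q cos 17°  →  T_Q = 0.3594 T_P.
Vertical: T_P sin 69.9° + T_Q sin 17° = 2156.
Substituting the horizontal relation into the vertical equation gives 1.044 T_P = 2156, so T_P = 2065 N.

T_P ≈ 2060 N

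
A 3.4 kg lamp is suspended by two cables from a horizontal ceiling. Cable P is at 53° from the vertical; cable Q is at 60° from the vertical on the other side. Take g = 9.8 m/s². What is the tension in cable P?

Angles from the horizontal: cable P is 90° − 53° = 37°, cable Q is 90° − 60° = 30°.
Weight W = 3.4 × 9.8 = 33.32 N acts straight down.
Horizontal: T_P cos 37° = T_Q cos 30°  →  T_Q = 0.9222 T_P.
Vertical: T_P sin 37° + T_Q sin 30° = 33.32.
Substituting the horizontal relation into the vertical equation gives 1.063 T_P = 33.32, so T_P = 31.35 N.

T_P ≈ 31.3 N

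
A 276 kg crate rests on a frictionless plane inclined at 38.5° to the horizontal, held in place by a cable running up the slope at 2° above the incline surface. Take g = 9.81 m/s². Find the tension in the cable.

T ≈ 1690 N

Take axes along and perpendicular to the incline. Weight components: W sin 38.5° = 1685 N down-slope, W cos 38.5° = 2119 N into the surface.
Along incline: T cos 2° = W sin 38.5° → T = 1687 N.
Perpendicular: N = W cos 38.5° − T sin 2° = 2060 N.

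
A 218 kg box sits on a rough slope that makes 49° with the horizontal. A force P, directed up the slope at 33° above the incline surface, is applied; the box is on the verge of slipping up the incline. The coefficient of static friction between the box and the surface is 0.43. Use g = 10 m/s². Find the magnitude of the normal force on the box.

On the verge of sliding up the incline, friction equals μN and acts down the slope.
Perpendicular: N + P sin 33° = W cos 49° = 1430 N.
Along incline: P cos 33° = W sin 49° + μN  with W sin 49° = 1645 N.
Solving the pair for P and N: P = 2107 N, N = 282.8 N (and f = μN = 121.6 N).

N ≈ 283 N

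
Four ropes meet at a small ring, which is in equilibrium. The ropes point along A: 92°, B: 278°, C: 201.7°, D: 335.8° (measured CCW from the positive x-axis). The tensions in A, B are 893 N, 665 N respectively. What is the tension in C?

T_C ≈ 332 N

Resolve: ΣF_x = 893 cos 92° + 665 cos 278° + T_C cos 201.7° + T_D cos 335.8° = 0.
        ΣF_y = 893 sin 92° + 665 sin 278° + T_C sin 201.7° + T_D sin 335.8° = 0.
The known terms sum to (61.38, 233.9) N, so -0.9291 T_C + 0.9121 T_D = -61.38 and -0.3697 T_C − 0.4099 T_D = -233.9.
Solving simultaneously: T_C = 332.2 N, T_D = 271.1 N.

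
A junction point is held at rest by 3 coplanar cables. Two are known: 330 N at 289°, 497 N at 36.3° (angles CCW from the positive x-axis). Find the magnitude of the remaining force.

F ≈ 508 N

Sum the known components: ΣF_x = 508 N, ΣF_y = -17.79 N.
For equilibrium the remaining force must supply (−ΣF_x, −ΣF_y) = (-508, 17.79) N.
Magnitude = √((-508)² + (17.79)²) = 508.3 N; direction = atan2(17.79, -508) = 178.0°.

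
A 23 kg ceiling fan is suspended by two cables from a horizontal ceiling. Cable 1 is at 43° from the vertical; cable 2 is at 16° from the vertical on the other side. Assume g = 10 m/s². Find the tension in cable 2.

T_2 ≈ 183 N

Angles from the horizontal: cable 1 is 90° − 43° = 47°, cable 2 is 90° − 16° = 74°.
Weight W = 23 × 10 = 230 N acts straight down.
Horizontal: T_1 cos 47° = T_2 cos 74°  →  T_1 = 0.4042 T_2.
Vertical: T_1 sin 47° + T_2 sin 74° = 230.
Substituting the horizontal relation into the vertical equation gives 1.257 T_2 = 230, so T_2 = 183 N.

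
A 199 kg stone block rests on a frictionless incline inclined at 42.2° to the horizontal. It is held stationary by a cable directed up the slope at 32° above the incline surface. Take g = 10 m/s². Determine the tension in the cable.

Take axes along and perpendicular to the incline. Weight components: W sin 42.2° = 1337 N down-slope, W cos 42.2° = 1474 N into the surface.
Along incline: T cos 32° = W sin 42.2° → T = 1576 N.
Perpendicular: N = W cos 42.2° − T sin 32° = 638.9 N.

T ≈ 1580 N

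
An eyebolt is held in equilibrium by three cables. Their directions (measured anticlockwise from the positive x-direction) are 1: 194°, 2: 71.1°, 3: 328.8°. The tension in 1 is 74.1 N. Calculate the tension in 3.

Resolve: ΣF_x = 74.1 cos 194° + T_2 cos 71.1° + T_3 cos 328.8° = 0.
        ΣF_y = 74.1 sin 194° + T_2 sin 71.1° + T_3 sin 328.8° = 0.
The known terms sum to (-71.9, -17.93) N, so 0.3239 T_2 + 0.8554 T_3 = 71.9 and 0.9461 T_2 − 0.5180 T_3 = 17.93.
Solving simultaneously: T_2 = 53.81 N, T_3 = 63.68 N.

T_3 ≈ 63.7 N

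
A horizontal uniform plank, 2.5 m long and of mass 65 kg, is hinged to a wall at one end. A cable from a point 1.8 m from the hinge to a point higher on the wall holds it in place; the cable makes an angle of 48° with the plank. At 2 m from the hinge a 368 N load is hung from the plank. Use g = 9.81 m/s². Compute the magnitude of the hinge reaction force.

|H| ≈ 782 N

Take torques about the hinge: T sin 48° · 1.8 = 65×9.81×1.25 + 368×2 = 1533.1 N·m.
So T = 1533.1 / (0.7431 × 1.8) = 1146.1 N.
ΣF_x = 0: H_x = T cos 48° = 766.88 N.
ΣF_y = 0: H_y = (65×9.81 + 368) − T sin 48° = 1005.6 − 851.7 = 153.95 N.
|H| = √(H_x² + H_y²) = √((766.88)² + (153.95)²) = 782.18 N.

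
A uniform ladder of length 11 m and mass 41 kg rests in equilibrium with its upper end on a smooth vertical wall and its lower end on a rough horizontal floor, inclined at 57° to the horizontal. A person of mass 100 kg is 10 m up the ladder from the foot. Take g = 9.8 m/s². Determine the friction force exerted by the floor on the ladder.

f ≈ 709 N

Torques about the foot: N_wall · 11 sin 57° = 41×9.8×5.5 cos 57° + 100×9.8×10 cos 57° → N_wall = 709.03 N.
ΣF_x = 0: f_floor = N_wall = 709.03 N.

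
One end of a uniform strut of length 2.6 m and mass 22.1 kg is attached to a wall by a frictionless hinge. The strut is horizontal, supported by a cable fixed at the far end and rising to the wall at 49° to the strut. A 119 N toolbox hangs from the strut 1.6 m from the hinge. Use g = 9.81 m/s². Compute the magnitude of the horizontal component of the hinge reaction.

Take torques about the hinge: T sin 49° · 2.6 = 22.1×9.81×1.3 + 119×1.6 = 472.24 N·m.
So T = 472.24 / (0.7547 × 2.6) = 240.66 N.
ΣF_x = 0: H_x = T cos 49° = 157.89 N.

H_x ≈ 158 N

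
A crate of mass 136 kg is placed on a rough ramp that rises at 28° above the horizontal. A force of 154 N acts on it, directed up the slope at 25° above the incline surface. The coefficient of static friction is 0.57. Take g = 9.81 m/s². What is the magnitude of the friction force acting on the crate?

Axes along / perpendicular to the incline. W sin 28° = 626.4 N down-slope; W cos 28° = 1178 N into the surface.
Perpendicular: N = W cos 28° − P sin 25° = 1178 − 65.08 = 1113 N.
Along incline: P cos 25° + f = W sin 28° (friction acts up-slope) → f = 626.4 − 139.6 = 486.8 N.
|f| = 486.8 N ≤ μN = 634.4 N, so the crate is indeed static.

f ≈ 487 N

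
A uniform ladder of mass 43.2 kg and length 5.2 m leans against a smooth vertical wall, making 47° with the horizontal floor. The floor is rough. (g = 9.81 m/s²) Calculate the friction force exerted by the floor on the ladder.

f ≈ 198 N

Torques about the foot: N_wall · 5.2 sin 47° = 43.2×9.81×2.6 cos 47° → N_wall = 197.6 N.
ΣF_x = 0: f_floor = N_wall = 197.6 N.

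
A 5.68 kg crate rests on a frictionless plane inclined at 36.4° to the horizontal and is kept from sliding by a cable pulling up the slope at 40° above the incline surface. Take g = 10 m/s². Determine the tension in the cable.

Take axes along and perpendicular to the incline. Weight components: W sin 36.4° = 33.71 N down-slope, W cos 36.4° = 45.72 N into the surface.
Along incline: T cos 40° = W sin 36.4° → T = 44 N.
Perpendicular: N = W cos 36.4° − T sin 40° = 17.44 N.

T ≈ 44 N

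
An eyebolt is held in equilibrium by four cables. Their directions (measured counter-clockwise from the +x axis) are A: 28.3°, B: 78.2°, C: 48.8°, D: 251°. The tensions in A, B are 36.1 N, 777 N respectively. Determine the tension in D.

T_D ≈ 976 N

Resolve: ΣF_x = 36.1 cos 28.3° + 777 cos 78.2° + T_C cos 48.8° + T_D cos 251° = 0.
        ΣF_y = 36.1 sin 28.3° + 777 sin 78.2° + T_C sin 48.8° + T_D sin 251° = 0.
The known terms sum to (190.7, 777.7) N, so 0.6587 T_C − 0.3256 T_D = -190.7 and 0.7524 T_C − 0.9455 T_D = -777.7.
Solving simultaneously: T_C = 192.9 N, T_D = 976 N.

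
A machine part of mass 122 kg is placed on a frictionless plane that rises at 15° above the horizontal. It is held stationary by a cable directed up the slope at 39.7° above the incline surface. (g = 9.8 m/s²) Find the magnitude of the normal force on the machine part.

Take axes along and perpendicular to the incline. Weight components: W sin 15° = 309.4 N down-slope, W cos 15° = 1155 N into the surface.
Along incline: T cos 39.7° = W sin 15° → T = 402.2 N.
Perpendicular: N = W cos 15° − T sin 39.7° = 898 N.

N ≈ 898 N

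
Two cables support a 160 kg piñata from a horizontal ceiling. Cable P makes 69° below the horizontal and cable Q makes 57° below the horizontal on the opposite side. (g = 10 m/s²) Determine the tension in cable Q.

Weight W = 160 × 10 = 1600 N acts straight down.
Horizontal: T_P cos 69° = T_Q cos 57°  →  T_P = 1.52 T_Q.
Vertical: T_P sin 69° + T_Q sin 57° = 1600.
Substituting the horizontal relation into the vertical equation gives 2.258 T_Q = 1600, so T_Q = 708.7 N.

T_Q ≈ 709 N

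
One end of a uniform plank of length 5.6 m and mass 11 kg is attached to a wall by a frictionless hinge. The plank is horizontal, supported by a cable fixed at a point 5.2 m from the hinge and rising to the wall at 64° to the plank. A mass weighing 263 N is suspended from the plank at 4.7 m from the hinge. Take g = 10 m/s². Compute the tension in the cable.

Take torques about the hinge: T sin 64° · 5.2 = 11×10×2.8 + 263×4.7 = 1544.1 N·m.
So T = 1544.1 / (0.8988 × 5.2) = 330.38 N.

T ≈ 330 N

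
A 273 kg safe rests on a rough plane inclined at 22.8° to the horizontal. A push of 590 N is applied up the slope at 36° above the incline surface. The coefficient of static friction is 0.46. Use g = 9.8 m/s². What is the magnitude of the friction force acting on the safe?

f ≈ 559 N

Axes along / perpendicular to the incline. W sin 22.8° = 1037 N down-slope; W cos 22.8° = 2466 N into the surface.
Perpendicular: N = W cos 22.8° − P sin 36° = 2466 − 346.8 = 2120 N.
Along incline: P cos 36° + f = W sin 22.8° (friction acts up-slope) → f = 1037 − 477.3 = 559.4 N.
|f| = 559.4 N ≤ μN = 975 N, so the safe is indeed static.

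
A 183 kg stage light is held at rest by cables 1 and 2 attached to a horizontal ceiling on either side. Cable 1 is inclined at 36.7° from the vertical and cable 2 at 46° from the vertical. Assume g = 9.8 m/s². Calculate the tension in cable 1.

Angles from the horizontal: cable 1 is 90° − 36.7° = 53.3°, cable 2 is 90° − 46° = 44°.
Weight W = 183 × 9.8 = 1793 N acts straight down.
Horizontal: T_1 cos 53.3° = T_2 cos 44°  →  T_2 = 0.8308 T_1.
Vertical: T_1 sin 53.3° + T_2 sin 44° = 1793.
Substituting the horizontal relation into the vertical equation gives 1.379 T_1 = 1793, so T_1 = 1301 N.

T_1 ≈ 1300 N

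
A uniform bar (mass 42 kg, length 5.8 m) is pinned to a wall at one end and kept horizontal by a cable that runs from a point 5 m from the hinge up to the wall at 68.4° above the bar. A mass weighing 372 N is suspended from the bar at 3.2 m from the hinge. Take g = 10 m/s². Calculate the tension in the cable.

T ≈ 518 N

Take torques about the hinge: T sin 68.4° · 5 = 42×10×2.9 + 372×3.2 = 2408.4 N·m.
So T = 2408.4 / (0.9298 × 5) = 518.06 N.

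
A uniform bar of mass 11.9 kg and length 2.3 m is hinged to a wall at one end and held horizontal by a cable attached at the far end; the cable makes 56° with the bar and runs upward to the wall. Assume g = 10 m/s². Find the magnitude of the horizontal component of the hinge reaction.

H_x ≈ 40.1 N

Take torques about the hinge: T sin 56° · 2.3 = 11.9×10×1.15 = 136.85 N·m.
So T = 136.85 / (0.8290 × 2.3) = 71.77 N.
ΣF_x = 0: H_x = T cos 56° = 40.133 N.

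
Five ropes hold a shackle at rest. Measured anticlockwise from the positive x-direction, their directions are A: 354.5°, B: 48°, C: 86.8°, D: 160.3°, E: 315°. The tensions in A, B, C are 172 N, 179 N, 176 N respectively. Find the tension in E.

T_E ≈ 881 N

Resolve: ΣF_x = 172 cos 354.5° + 179 cos 48° + 176 cos 86.8° + T_D cos 160.3° + T_E cos 315° = 0.
        ΣF_y = 172 sin 354.5° + 179 sin 48° + 176 sin 86.8° + T_D sin 160.3° + T_E sin 315° = 0.
The known terms sum to (300.8, 292.3) N, so -0.9415 T_D + 0.7071 T_E = -300.8 and 0.3371 T_D − 0.7071 T_E = -292.3.
Solving simultaneously: T_D = 981.3 N, T_E = 881.1 N.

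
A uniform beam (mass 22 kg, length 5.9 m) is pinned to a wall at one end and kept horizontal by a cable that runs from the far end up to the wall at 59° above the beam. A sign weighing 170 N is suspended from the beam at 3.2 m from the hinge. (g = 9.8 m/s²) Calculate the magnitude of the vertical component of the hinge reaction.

|H_y| ≈ 186 N

Take torques about the hinge: T sin 59° · 5.9 = 22×9.8×2.95 + 170×3.2 = 1180 N·m.
So T = 1180 / (0.8572 × 5.9) = 233.33 N.
ΣF_y = 0: H_y = (22×9.8 + 170) − T sin 59° = 385.6 − 200 = 185.6 N.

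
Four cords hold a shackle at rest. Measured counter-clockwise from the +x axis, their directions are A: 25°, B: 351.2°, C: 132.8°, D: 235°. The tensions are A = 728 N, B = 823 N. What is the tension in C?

Resolve: ΣF_x = 728 cos 25° + 823 cos 351.2° + T_C cos 132.8° + T_D cos 235° = 0.
        ΣF_y = 728 sin 25° + 823 sin 351.2° + T_C sin 132.8° + T_D sin 235° = 0.
The known terms sum to (1473, 181.8) N, so -0.6794 T_C − 0.5736 T_D = -1473 and 0.7337 T_C − 0.8192 T_D = -181.8.
Solving simultaneously: T_C = 1128 N, T_D = 1232 N.

T_C ≈ 1130 N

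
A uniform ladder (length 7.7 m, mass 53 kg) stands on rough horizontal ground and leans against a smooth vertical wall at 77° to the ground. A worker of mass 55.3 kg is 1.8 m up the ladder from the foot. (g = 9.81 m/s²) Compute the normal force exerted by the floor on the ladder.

ΣF_y = 0: N_floor = 53×9.81 + 55.3×9.81 = 1062.4 N.

N_floor ≈ 1060 N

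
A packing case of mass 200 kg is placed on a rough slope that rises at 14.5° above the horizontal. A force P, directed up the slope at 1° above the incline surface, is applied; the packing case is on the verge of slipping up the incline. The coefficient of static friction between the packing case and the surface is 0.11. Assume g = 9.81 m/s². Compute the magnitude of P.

On the verge of sliding up the incline, friction equals μN and acts down the slope.
Perpendicular: N + P sin 1° = W cos 14.5° = 1900 N.
Along incline: P cos 1° = W sin 14.5° + μN  with W sin 14.5° = 491.2 N.
Solving the pair for P and N: P = 699 N, N = 1887 N (and f = μN = 207.6 N).

P ≈ 699 N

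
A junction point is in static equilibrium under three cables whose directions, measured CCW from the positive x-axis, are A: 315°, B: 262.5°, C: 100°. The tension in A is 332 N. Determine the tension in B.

T_B ≈ 633 N

Resolve: ΣF_x = 332 cos 315° + T_B cos 262.5° + T_C cos 100° = 0.
        ΣF_y = 332 sin 315° + T_B sin 262.5° + T_C sin 100° = 0.
The known terms sum to (234.8, -234.8) N, so -0.1305 T_B − 0.1736 T_C = -234.8 and -0.9914 T_B + 0.9848 T_C = 234.8.
Solving simultaneously: T_B = 633.3 N, T_C = 875.9 N.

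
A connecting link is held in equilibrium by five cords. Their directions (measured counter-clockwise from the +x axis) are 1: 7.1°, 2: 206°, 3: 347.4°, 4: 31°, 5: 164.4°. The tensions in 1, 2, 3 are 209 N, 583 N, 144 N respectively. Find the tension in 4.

T_4 ≈ 411 N

Resolve: ΣF_x = 209 cos 7.1° + 583 cos 206° + 144 cos 347.4° + T_4 cos 31° + T_5 cos 164.4° = 0.
        ΣF_y = 209 sin 7.1° + 583 sin 206° + 144 sin 347.4° + T_4 sin 31° + T_5 sin 164.4° = 0.
The known terms sum to (-176.1, -261.2) N, so 0.8572 T_4 − 0.9632 T_5 = 176.1 and 0.5150 T_4 + 0.2689 T_5 = 261.2.
Solving simultaneously: T_4 = 411.4 N, T_5 = 183.3 N.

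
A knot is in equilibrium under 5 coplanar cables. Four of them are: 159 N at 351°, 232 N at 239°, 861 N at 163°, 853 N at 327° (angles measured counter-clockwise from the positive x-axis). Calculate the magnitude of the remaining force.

F ≈ 442 N

Sum the known components: ΣF_x = -70.44 N, ΣF_y = -436.6 N.
For equilibrium the remaining force must supply (−ΣF_x, −ΣF_y) = (70.44, 436.6) N.
Magnitude = √((70.44)² + (436.6)²) = 442.2 N; direction = atan2(436.6, 70.44) = 80.8°.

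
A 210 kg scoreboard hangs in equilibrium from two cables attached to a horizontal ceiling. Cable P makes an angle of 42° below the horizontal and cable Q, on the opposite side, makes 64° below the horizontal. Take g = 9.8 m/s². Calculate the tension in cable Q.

Weight W = 210 × 9.8 = 2058 N acts straight down.
Horizontal: T_P cos 42° = T_Q cos 64°  →  T_P = 0.5899 T_Q.
Vertical: T_P sin 42° + T_Q sin 64° = 2058.
Substituting the horizontal relation into the vertical equation gives 1.294 T_Q = 2058, so T_Q = 1591 N.

T_Q ≈ 1590 N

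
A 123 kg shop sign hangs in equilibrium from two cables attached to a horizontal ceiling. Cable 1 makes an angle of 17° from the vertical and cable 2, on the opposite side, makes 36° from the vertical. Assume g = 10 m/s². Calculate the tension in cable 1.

Angles from the horizontal: cable 1 is 90° − 17° = 73°, cable 2 is 90° − 36° = 54°.
Weight W = 123 × 10 = 1230 N acts straight down.
Horizontal: T_1 cos 73° = T_2 cos 54°  →  T_2 = 0.4974 T_1.
Vertical: T_1 sin 73° + T_2 sin 54° = 1230.
Substituting the horizontal relation into the vertical equation gives 1.359 T_1 = 1230, so T_1 = 905.3 N.

T_1 ≈ 905 N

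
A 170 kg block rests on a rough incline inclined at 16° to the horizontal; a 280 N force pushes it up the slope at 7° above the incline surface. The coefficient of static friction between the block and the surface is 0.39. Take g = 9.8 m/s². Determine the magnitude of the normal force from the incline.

Axes along / perpendicular to the incline. W sin 16° = 459.2 N down-slope; W cos 16° = 1601 N into the surface.
Perpendicular: N = W cos 16° − P sin 7° = 1601 − 34.12 = 1567 N.
Along incline: P cos 7° + f = W sin 16° (friction acts up-slope) → f = 459.2 − 277.9 = 181.3 N.
|f| = 181.3 N ≤ μN = 611.3 N, so the block is indeed static.

N ≈ 1570 N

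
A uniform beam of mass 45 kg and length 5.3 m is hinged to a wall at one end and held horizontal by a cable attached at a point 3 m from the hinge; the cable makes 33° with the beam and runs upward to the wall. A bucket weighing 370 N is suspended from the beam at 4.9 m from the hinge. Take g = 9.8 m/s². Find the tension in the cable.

Take torques about the hinge: T sin 33° · 3 = 45×9.8×2.65 + 370×4.9 = 2981.7 N·m.
So T = 2981.7 / (0.5446 × 3) = 1824.8 N.

T ≈ 1820 N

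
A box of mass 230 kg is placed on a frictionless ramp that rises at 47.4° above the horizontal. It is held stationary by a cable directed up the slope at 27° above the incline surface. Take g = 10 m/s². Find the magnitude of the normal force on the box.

N ≈ 694 N

Take axes along and perpendicular to the incline. Weight components: W sin 47.4° = 1693 N down-slope, W cos 47.4° = 1557 N into the surface.
Along incline: T cos 27° = W sin 47.4° → T = 1900 N.
Perpendicular: N = W cos 47.4° − T sin 27° = 694.2 N.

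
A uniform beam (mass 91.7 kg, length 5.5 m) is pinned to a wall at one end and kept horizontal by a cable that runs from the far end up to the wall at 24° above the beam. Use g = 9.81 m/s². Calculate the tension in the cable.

T ≈ 1110 N

Take torques about the hinge: T sin 24° · 5.5 = 91.7×9.81×2.75 = 2473.8 N·m.
So T = 2473.8 / (0.4067 × 5.5) = 1105.8 N.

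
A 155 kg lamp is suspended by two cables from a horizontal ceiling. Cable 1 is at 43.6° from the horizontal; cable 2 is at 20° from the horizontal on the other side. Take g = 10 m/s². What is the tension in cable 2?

T_2 ≈ 1250 N

Weight W = 155 × 10 = 1550 N acts straight down.
Horizontal: T_1 cos 43.6° = T_2 cos 20°  →  T_1 = 1.298 T_2.
Vertical: T_1 sin 43.6° + T_2 sin 20° = 1550.
Substituting the horizontal relation into the vertical equation gives 1.237 T_2 = 1550, so T_2 = 1253 N.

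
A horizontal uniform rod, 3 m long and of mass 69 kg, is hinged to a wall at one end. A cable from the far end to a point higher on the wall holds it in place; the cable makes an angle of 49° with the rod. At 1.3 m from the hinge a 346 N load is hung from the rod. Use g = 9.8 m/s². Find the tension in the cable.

T ≈ 647 N

Take torques about the hinge: T sin 49° · 3 = 69×9.8×1.5 + 346×1.3 = 1464.1 N·m.
So T = 1464.1 / (0.7547 × 3) = 646.65 N.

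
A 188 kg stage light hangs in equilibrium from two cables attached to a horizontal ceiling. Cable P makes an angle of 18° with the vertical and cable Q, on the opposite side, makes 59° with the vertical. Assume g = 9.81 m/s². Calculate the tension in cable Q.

Angles from the horizontal: cable P is 90° − 18° = 72°, cable Q is 90° − 59° = 31°.
Weight W = 188 × 9.81 = 1844 N acts straight down.
Horizontal: T_P cos 72° = T_Q cos 31°  →  T_P = 2.774 T_Q.
Vertical: T_P sin 72° + T_Q sin 31° = 1844.
Substituting the horizontal relation into the vertical equation gives 3.153 T_Q = 1844, so T_Q = 584.9 N.

T_Q ≈ 585 N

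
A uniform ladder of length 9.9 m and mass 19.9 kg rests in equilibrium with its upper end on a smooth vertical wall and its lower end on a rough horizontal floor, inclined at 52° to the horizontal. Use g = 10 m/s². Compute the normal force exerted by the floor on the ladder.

N_floor ≈ 199 N

ΣF_y = 0: N_floor = 19.9×10 = 199 N.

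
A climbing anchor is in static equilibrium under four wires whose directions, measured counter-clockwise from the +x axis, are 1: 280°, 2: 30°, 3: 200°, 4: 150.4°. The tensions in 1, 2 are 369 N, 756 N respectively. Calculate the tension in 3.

Resolve: ΣF_x = 369 cos 280° + 756 cos 30° + T_3 cos 200° + T_4 cos 150.4° = 0.
        ΣF_y = 369 sin 280° + 756 sin 30° + T_3 sin 200° + T_4 sin 150.4° = 0.
The known terms sum to (718.8, 14.61) N, so -0.9397 T_3 − 0.8695 T_4 = -718.8 and -0.3420 T_3 + 0.4939 T_4 = -14.61.
Solving simultaneously: T_3 = 482.9 N, T_4 = 304.8 N.

T_3 ≈ 483 N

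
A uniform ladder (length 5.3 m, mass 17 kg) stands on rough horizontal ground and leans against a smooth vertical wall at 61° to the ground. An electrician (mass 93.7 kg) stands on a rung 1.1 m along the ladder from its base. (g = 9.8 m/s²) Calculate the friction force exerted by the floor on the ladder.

f ≈ 152 N

Torques about the foot: N_wall · 5.3 sin 61° = 17×9.8×2.65 cos 61° + 93.7×9.8×1.1 cos 61° → N_wall = 151.82 N.
ΣF_x = 0: f_floor = N_wall = 151.82 N.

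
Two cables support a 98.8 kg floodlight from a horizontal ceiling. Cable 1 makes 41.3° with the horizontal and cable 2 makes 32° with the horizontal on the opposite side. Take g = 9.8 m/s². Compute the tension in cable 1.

Weight W = 98.8 × 9.8 = 968.2 N acts straight down.
Horizontal: T_1 cos 41.3° = T_2 cos 32°  →  T_2 = 0.8859 T_1.
Vertical: T_1 sin 41.3° + T_2 sin 32° = 968.2.
Substituting the horizontal relation into the vertical equation gives 1.129 T_1 = 968.2, so T_1 = 857.3 N.

T_1 ≈ 857 N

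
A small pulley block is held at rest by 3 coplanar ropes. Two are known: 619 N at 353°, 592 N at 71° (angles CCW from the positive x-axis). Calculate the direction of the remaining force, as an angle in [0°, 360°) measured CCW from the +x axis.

θ ≈ 211°

Sum the known components: ΣF_x = 807.1 N, ΣF_y = 484.3 N.
For equilibrium the remaining force must supply (−ΣF_x, −ΣF_y) = (-807.1, -484.3) N.
Magnitude = √((-807.1)² + (-484.3)²) = 941.3 N; direction = atan2(-484.3, -807.1) = 211.0°.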